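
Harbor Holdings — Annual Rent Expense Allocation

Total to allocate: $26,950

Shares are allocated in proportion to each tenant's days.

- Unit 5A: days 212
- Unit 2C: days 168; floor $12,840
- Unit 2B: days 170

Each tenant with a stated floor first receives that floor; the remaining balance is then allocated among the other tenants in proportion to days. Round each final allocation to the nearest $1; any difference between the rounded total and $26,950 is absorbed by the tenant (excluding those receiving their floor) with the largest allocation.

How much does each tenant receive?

Minimums first: Unit 2C $12,840. Residual $14,110.
Residual split over remaining days 382: Unit 5A 7,830.68 → $7,831; Unit 2B 6,279.32 → $6,279.

Unit 5A: $7,831; Unit 2C: $12,840; Unit 2B: $6,279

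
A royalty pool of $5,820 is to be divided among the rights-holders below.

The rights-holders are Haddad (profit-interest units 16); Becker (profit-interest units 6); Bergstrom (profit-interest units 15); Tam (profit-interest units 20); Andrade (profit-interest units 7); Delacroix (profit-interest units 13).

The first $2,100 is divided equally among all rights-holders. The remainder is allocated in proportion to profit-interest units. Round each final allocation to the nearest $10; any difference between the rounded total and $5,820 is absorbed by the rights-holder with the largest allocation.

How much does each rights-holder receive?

Equal tier: $2,100 ÷ 6 = $350 apiece.
Remainder $3,720 by profit-interest units (total 77): Haddad 772.99 → $770; Becker 289.87 → $290; Bergstrom 724.68 → $720; Tam 966.23 → $970; Andrade 338.18 → $340; Delacroix 628.05 → $630.
Totals: Haddad $350 + $770 = $1,120; Becker $350 + $290 = $640; Bergstrom $350 + $720 = $1,070; Tam $350 + $970 = $1,320; Andrade $350 + $340 = $690; Delacroix $350 + $630 = $980.

Haddad: $1,120; Becker: $640; Bergstrom: $1,070; Tam: $1,320; Andrade: $690; Delacroix: $980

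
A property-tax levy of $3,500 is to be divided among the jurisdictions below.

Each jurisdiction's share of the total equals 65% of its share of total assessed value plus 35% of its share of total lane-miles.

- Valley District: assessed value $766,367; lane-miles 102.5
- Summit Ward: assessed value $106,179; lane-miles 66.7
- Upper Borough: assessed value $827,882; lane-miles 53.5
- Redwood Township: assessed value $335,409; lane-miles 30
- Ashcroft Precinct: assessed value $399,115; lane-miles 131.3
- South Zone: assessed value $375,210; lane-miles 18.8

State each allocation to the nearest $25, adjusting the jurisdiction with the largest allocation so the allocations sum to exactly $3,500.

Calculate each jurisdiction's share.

Valley District: $925; Summit Ward: $300; Upper Borough: $825; Redwood Township: $375; Ashcroft Precinct: $725; South Zone: $350

Totals — assessed value 2,810,162, lane-miles 402.8.
Blended shares (65% assessed value + 35% lane-miles): Valley District 0.2663; Summit Ward 0.0825; Upper Borough 0.2380; Redwood Township 0.1036; Ashcroft Precinct 0.2064; South Zone 0.1031.
Pro-rata amounts: Valley District 932.15; Summit Ward 288.81; Upper Borough 832.93; Redwood Township 362.77; Ashcroft Precinct 722.42; South Zone 360.93.
Rounded to nearest $25: Valley District $925; Summit Ward $300; Upper Borough $825; Redwood Township $375; Ashcroft Precinct $725; South Zone $350. Sum = $3,500.
No rounding difference to absorb.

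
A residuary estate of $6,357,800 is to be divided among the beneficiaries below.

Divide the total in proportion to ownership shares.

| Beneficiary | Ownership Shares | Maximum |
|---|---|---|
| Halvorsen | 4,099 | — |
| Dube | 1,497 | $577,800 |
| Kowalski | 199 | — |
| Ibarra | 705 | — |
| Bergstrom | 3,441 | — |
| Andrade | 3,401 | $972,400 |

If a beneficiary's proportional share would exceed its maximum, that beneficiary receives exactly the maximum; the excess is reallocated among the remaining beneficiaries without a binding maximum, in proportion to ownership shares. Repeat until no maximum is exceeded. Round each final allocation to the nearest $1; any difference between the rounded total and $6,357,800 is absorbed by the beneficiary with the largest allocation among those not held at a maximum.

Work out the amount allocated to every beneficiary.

Ownership shares total: 13,342.
Proportional shares (ignoring caps): Halvorsen 1,953,277.03; Dube 713,358.31; Kowalski 94,828.53; Ibarra 335,950.31; Bergstrom 1,639,723.41; Andrade 1,620,662.40.
Capped: Dube ($577,800), Andrade ($972,400); remaining pool $4,807,600 reallocated over remaining ownership shares 8,444.
Shares after redistribution: Halvorsen 2,333,769.82 → $2,333,770; Kowalski 113,300.85 → $113,301; Ibarra 401,392.47 → $401,392; Bergstrom 1,959,136.85 → $1,959,137.

Halvorsen: $2,333,770 | Dube: $577,800 | Kowalski: $113,301 | Ibarra: $401,392 | Bergstrom: $1,959,137 | Andrade: $972,400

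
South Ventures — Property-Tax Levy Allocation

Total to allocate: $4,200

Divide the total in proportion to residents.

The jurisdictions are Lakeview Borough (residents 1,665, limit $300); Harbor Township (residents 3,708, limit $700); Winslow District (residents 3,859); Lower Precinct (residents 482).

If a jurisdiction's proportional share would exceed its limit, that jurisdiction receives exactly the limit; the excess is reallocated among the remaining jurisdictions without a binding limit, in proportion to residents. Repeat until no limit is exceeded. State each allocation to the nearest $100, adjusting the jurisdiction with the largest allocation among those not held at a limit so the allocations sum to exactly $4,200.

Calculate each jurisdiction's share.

Lakeview Borough: $300; Harbor Township: $700; Winslow District: $2,800; Lower Precinct: $400

Combined residents = 9,714.
Pro-rata shares before constraints: Lakeview Borough 719.89; Harbor Township 1,603.21; Winslow District 1,668.50; Lower Precinct 208.40.
Cap binds for Lakeview Borough ($300), Harbor Township ($700); balance $3,200 reallocated over remaining residents 4,341.
Remaining shares: Winslow District 2,844.69 → $2,800; Lower Precinct 355.31 → $400.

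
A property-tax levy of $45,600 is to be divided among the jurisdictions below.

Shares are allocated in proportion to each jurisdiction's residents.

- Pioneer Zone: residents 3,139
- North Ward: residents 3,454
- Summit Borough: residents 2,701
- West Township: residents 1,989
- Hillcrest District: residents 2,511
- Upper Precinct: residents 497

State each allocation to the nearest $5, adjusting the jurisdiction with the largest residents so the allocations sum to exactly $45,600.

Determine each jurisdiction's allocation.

Pioneer Zone: $10,015; North Ward: $11,025; Summit Borough: $8,620; West Township: $6,345; Hillcrest District: $8,010; Upper Precinct: $1,585

Combined residents = 3,139 + 3,454 + 2,701 + 1,989 + 2,511 + 497 = 14,291.
Pro-rata amounts: Pioneer Zone 10,015.98; North Ward 11,021.09; Summit Borough 8,618.40; West Township 6,346.54; Hillcrest District 8,012.15; Upper Precinct 1,585.84.
Rounded to nearest $5: Pioneer Zone $10,015; North Ward $11,020; Summit Borough $8,620; West Township $6,345; Hillcrest District $8,010; Upper Precinct $1,585. Sum = $45,595.
Difference $45,600 − $45,595 = +$5 applied to largest residents (North Ward): North Ward becomes $11,025.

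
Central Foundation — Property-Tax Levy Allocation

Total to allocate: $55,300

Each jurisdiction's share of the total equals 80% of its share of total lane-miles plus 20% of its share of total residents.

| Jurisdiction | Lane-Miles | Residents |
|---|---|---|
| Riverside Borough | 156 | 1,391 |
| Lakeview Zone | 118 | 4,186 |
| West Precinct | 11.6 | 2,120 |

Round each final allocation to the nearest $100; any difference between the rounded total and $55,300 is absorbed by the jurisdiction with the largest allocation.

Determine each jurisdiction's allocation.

Totals — lane-miles 285.6, residents 7,697.
Composite weights (80% lane-miles + 20% residents): Riverside Borough 0.4731; Lakeview Zone 0.4393; West Precinct 0.0876.
Unrounded shares: Riverside Borough 26,163.47; Lakeview Zone 24,293.39; West Precinct 4,843.14.
Rounded to nearest $100: Riverside Borough $26,200; Lakeview Zone $24,300; West Precinct $4,800. Sum = $55,300.
No rounding difference to absorb.

Riverside Borough: $26,200 · Lakeview Zone: $24,300 · West Precinct: $4,800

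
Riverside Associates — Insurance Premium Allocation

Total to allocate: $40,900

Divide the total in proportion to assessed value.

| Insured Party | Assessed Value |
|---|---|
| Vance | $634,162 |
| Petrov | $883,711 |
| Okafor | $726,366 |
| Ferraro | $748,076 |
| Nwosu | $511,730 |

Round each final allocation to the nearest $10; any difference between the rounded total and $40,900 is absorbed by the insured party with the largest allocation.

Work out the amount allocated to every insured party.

Vance: $7,400; Petrov: $10,320; Okafor: $8,480; Ferraro: $8,730; Nwosu: $5,970

Combined assessed value = 3,504,045.
Pro-rata amounts: Vance 634,162/3,504,045 × $40,900 = 7,402.08; Petrov 883,711/3,504,045 × $40,900 = 10,314.87; Okafor 726,366/3,504,045 × $40,900 = 8,478.31; Ferraro 748,076/3,504,045 × $40,900 = 8,731.71; Nwosu 511,730/3,504,045 × $40,900 = 5,973.03.
Rounded to nearest $10: Vance $7,400; Petrov $10,310; Okafor $8,480; Ferraro $8,730; Nwosu $5,970. Sum = $40,890.
Difference $40,900 − $40,890 = +$10 applied to largest allocation (Petrov): Petrov becomes $10,320.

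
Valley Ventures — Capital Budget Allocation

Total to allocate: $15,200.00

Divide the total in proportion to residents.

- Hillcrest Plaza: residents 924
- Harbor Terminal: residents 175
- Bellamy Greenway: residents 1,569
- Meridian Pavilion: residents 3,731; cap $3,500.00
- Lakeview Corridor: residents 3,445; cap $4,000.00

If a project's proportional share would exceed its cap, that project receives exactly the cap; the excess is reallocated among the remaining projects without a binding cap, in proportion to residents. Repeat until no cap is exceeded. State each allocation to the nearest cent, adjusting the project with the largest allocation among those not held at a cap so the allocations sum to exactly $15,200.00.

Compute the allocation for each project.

Sum of residents: 9,844.
Proportional shares (ignoring caps): Hillcrest Plaza 1,426.7371; Harbor Terminal 270.2154; Bellamy Greenway 2,422.6737; Meridian Pavilion 5,760.9915; Lakeview Corridor 5,319.3824.
Held at cap: Meridian Pavilion ($3,500.00), Lakeview Corridor ($4,000.00); balance $7,700.00 reallocated over remaining residents 2,668.
Redistributed shares: Hillcrest Plaza 2,666.7166 → $2,666.72; Harbor Terminal 505.0600 → $505.06; Bellamy Greenway 4,528.2234 → $4,528.22.

Hillcrest Plaza: $2,666.72 · Harbor Terminal: $505.06 · Bellamy Greenway: $4,528.22 · Meridian Pavilion: $3,500.00 · Lakeview Corridor: $4,000.00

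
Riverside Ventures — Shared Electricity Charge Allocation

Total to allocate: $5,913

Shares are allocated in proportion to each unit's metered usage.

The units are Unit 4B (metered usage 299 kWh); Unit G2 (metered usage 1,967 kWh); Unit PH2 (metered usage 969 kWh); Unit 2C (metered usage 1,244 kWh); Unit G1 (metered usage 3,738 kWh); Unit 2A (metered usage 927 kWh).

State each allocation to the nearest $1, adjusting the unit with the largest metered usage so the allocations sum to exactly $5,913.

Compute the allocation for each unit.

Combined metered usage = 9,144.
Proportional shares: Unit 4B 299/9,144 × $5,913 = 193.35; Unit G2 1,967/9,144 × $5,913 = 1,271.97; Unit PH2 969/9,144 × $5,913 = 626.61; Unit 2C 1,244/9,144 × $5,913 = 804.44; Unit G1 3,738/9,144 × $5,913 = 2,417.19; Unit 2A 927/9,144 × $5,913 = 599.45.
At nearest $1: Unit 4B $193; Unit G2 $1,272; Unit PH2 $627; Unit 2C $804; Unit G1 $2,417; Unit 2A $599. Sum = $5,912.
Difference $5,913 − $5,912 = +$1 applied to largest metered usage (Unit G1): Unit G1 becomes $2,418.

Unit 4B: $193 | Unit G2: $1,272 | Unit PH2: $627 | Unit 2C: $804 | Unit G1: $2,418 | Unit 2A: $599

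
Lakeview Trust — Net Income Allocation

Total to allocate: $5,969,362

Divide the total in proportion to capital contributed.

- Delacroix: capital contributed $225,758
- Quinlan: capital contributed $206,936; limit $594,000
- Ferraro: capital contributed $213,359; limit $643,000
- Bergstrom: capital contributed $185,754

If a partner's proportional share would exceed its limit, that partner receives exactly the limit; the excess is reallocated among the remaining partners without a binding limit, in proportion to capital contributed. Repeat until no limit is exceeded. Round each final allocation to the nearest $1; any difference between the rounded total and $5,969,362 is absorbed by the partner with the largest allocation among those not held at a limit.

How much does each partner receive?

Delacroix: $2,596,203; Quinlan: $594,000; Ferraro: $643,000; Bergstrom: $2,136,159

Capital contributed total: 831,807.
Unconstrained shares: Delacroix 1,620,124.89; Quinlan 1,485,051.09; Ferraro 1,531,144.97; Bergstrom 1,333,041.04.
Capped: Quinlan ($594,000), Ferraro ($643,000); balance $4,732,362 reallocated over remaining capital contributed 411,512.
Remaining shares: Delacroix 2,596,202.74 → $2,596,203; Bergstrom 2,136,159.26 → $2,136,159.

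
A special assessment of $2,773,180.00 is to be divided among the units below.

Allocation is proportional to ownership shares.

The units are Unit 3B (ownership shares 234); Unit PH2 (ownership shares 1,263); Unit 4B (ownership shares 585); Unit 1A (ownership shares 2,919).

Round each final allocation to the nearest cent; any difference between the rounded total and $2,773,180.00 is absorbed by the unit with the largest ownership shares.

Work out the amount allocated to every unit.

Unit 3B: $129,758.87; Unit PH2: $700,365.19; Unit 4B: $324,397.18; Unit 1A: $1,618,658.76

Combined ownership shares = 234 + 1,263 + 585 + 2,919 = 5,001.
Raw shares: Unit 3B 129,758.8722; Unit PH2 700,365.19496; Unit 4B 324,397.1806; Unit 1A 1,618,658.7522.
After rounding (cent): Unit 3B $129,758.87; Unit PH2 $700,365.19; Unit 4B $324,397.18; Unit 1A $1,618,658.75. Sum = $2,773,179.99.
Difference $2,773,180.00 − $2,773,179.99 = +$0.01 applied to largest ownership shares (Unit 1A): Unit 1A becomes $1,618,658.76.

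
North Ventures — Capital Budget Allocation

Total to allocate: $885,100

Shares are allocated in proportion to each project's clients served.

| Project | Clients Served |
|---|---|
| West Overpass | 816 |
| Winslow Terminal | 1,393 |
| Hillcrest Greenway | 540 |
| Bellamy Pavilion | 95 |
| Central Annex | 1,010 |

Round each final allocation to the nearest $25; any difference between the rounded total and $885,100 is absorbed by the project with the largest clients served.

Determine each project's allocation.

West Overpass: $187,400 | Winslow Terminal: $319,900 | Hillcrest Greenway: $124,025 | Bellamy Pavilion: $21,825 | Central Annex: $231,950

Total clients served = 3,854.
Unrounded shares: West Overpass 816/3,854 × $885,100 = 187,400.52; Winslow Terminal 1,393/3,854 × $885,100 = 319,912.90; Hillcrest Greenway 540/3,854 × $885,100 = 124,015.05; Bellamy Pavilion 95/3,854 × $885,100 = 21,817.46; Central Annex 1,010/3,854 × $885,100 = 231,954.07.
At nearest $25: West Overpass $187,400; Winslow Terminal $319,925; Hillcrest Greenway $124,025; Bellamy Pavilion $21,825; Central Annex $231,950. Sum = $885,125.
Difference $885,100 − $885,125 = −$25 applied to largest clients served (Winslow Terminal): Winslow Terminal becomes $319,900.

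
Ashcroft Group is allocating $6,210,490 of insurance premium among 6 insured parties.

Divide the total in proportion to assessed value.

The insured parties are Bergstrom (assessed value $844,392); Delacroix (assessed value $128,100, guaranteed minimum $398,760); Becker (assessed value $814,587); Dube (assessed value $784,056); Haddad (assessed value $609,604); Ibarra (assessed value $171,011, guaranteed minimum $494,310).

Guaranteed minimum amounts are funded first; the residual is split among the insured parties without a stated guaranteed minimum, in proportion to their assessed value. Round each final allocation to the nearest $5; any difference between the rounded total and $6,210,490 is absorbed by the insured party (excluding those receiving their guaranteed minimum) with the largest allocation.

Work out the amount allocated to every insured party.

Bergstrom: $1,470,855 | Delacroix: $398,760 | Becker: $1,418,935 | Dube: $1,365,755 | Haddad: $1,061,875 | Ibarra: $494,310

Minimums first: Delacroix $398,760; Ibarra $494,310. Balance $5,317,420.
Balance split over remaining assessed value 3,052,639: Bergstrom 1,470,854.20 → $1,470,855; Becker 1,418,936.60 → $1,418,935; Dube 1,365,754.37 → $1,365,755; Haddad 1,061,874.82 → $1,061,875.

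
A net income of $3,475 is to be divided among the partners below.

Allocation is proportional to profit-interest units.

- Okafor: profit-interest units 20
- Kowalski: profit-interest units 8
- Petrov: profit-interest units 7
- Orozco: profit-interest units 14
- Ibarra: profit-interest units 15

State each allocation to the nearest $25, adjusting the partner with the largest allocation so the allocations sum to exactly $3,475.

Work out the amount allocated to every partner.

Profit-interest units total: 64.
Unrounded shares: Okafor 20/64 × $3,475 = 1,085.94; Kowalski 8/64 × $3,475 = 434.38; Petrov 7/64 × $3,475 = 380.08; Orozco 14/64 × $3,475 = 760.16; Ibarra 15/64 × $3,475 = 814.45.
After rounding ($25): Okafor $1,075; Kowalski $425; Petrov $375; Orozco $750; Ibarra $825. Sum = $3,450.
Difference $3,475 − $3,450 = +$25 applied to largest allocation (Okafor): Okafor becomes $1,100.

Okafor: $1,100 | Kowalski: $425 | Petrov: $375 | Orozco: $750 | Ibarra: $825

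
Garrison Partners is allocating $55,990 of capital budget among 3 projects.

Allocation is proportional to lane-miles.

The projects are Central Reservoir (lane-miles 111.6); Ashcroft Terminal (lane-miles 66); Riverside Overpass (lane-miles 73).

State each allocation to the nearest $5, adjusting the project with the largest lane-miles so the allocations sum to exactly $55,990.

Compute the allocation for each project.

Lane-miles total: 111.6 + 66 + 73 = 250.6.
Unrounded shares: Central Reservoir 24,934.09; Ashcroft Terminal 14,745.97; Riverside Overpass 16,309.94.
At nearest $5: Central Reservoir $24,935; Ashcroft Terminal $14,745; Riverside Overpass $16,310. Sum = $55,990.
No rounding difference to absorb.

Central Reservoir: $24,935 | Ashcroft Terminal: $14,745 | Riverside Overpass: $16,310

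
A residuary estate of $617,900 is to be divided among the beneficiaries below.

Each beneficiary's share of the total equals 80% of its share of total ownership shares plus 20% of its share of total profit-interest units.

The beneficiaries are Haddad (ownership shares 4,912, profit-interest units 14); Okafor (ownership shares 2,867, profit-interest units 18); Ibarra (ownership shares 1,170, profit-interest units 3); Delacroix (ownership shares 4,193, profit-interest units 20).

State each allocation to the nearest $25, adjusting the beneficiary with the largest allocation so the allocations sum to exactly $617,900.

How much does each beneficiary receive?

Haddad: $216,225 | Okafor: $148,275 | Ibarra: $50,750 | Delacroix: $202,650

Ownership shares total 13,142; profit-interest units total 55.
Combined weights (80% ownership shares + 20% profit-interest units): Haddad 0.3499; Okafor 0.2400; Ibarra 0.0821; Delacroix 0.3280.
Raw shares: Haddad 216,215.50; Okafor 148,283.01; Ibarra 50,748.82; Delacroix 202,652.67.
At nearest $25: Haddad $216,225; Okafor $148,275; Ibarra $50,750; Delacroix $202,650. Sum = $617,900.
Sum already equals the total — no adjustment.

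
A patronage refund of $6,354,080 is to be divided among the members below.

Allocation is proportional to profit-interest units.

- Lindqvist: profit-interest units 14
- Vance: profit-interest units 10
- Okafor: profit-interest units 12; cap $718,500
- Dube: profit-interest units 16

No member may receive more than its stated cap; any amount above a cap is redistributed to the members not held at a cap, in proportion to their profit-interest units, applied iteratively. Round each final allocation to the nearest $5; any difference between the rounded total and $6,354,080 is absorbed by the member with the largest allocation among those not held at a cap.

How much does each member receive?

Total profit-interest units = 52.
Unconstrained shares: Lindqvist 1,710,713.85; Vance 1,221,938.46; Okafor 1,466,326.15; Dube 1,955,101.54.
Held at cap: Okafor ($718,500); balance $5,635,580 reallocated over remaining profit-interest units 40.
Redistributed shares: Lindqvist 1,972,453.00 → $1,972,455; Vance 1,408,895.00 → $1,408,895; Dube 2,254,232.00 → $2,254,230.

Lindqvist: $1,972,455 · Vance: $1,408,895 · Okafor: $718,500 · Dube: $2,254,230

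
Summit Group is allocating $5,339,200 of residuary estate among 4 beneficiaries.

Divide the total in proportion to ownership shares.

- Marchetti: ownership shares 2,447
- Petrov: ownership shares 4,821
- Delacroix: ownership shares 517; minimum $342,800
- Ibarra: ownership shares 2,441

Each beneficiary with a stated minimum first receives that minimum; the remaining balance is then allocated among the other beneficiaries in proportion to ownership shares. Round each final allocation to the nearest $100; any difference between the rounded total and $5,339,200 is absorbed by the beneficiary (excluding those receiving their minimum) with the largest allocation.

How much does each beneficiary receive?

Guaranteed amounts: Delacroix $342,800. Remaining pool $4,996,400.
Remaining pool split over remaining ownership shares 9,709: Marchetti 1,259,263.65 → $1,259,300; Petrov 2,480,960.39 → $2,481,000; Ibarra 1,256,175.96 → $1,256,200.
Rounding difference −$100 applied to Petrov → $2,480,900.

Marchetti: $1,259,300 · Petrov: $2,480,900 · Delacroix: $342,800 · Ibarra: $1,256,200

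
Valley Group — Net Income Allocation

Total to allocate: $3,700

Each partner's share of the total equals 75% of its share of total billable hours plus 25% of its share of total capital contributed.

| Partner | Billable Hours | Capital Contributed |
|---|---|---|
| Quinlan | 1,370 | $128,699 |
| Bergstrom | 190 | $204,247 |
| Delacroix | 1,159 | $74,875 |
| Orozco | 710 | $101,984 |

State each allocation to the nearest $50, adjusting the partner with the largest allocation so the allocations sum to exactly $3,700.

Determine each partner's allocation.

Billable hours total 3,429; capital contributed total 509,805.
Blended shares (75% billable hours + 25% capital contributed): Quinlan 0.3628; Bergstrom 0.1417; Delacroix 0.2902; Orozco 0.2053.
Pro-rata amounts: Quinlan 1,342.22; Bergstrom 524.35; Delacroix 1,073.80; Orozco 759.63.
At nearest $50: Quinlan $1,350; Bergstrom $500; Delacroix $1,050; Orozco $750. Sum = $3,650.
Difference $3,700 − $3,650 = +$50 applied to largest allocation (Quinlan): Quinlan becomes $1,400.

Quinlan: $1,400 | Bergstrom: $500 | Delacroix: $1,050 | Orozco: $750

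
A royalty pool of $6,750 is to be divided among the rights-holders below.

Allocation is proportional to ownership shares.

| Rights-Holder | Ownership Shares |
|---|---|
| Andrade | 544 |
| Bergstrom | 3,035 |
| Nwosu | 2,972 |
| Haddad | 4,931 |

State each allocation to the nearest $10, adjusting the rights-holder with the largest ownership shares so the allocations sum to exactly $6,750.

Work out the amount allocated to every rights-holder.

Andrade: $320 · Bergstrom: $1,780 · Nwosu: $1,750 · Haddad: $2,900

Total ownership shares = 544 + 3,035 + 2,972 + 4,931 = 11,482.
Proportional shares: Andrade 319.80; Bergstrom 1,784.21; Nwosu 1,747.17; Haddad 2,898.82.
Rounded to nearest $10: Andrade $320; Bergstrom $1,780; Nwosu $1,750; Haddad $2,900. Sum = $6,750.
Rounded total matches; no reconciliation needed.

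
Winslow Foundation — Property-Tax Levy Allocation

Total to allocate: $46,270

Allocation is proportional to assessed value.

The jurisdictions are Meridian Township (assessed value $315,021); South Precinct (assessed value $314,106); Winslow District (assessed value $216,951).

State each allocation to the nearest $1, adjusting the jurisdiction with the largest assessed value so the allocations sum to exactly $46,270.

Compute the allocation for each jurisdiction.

Meridian Township: $17,227; South Precinct: $17,178; Winslow District: $11,865

Total assessed value = 846,078.
Unrounded shares: Meridian Township 315,021/846,078 × $46,270 = 17,227.75; South Precinct 314,106/846,078 × $46,270 = 17,177.71; Winslow District 216,951/846,078 × $46,270 = 11,864.54.
After rounding ($1): Meridian Township $17,228; South Precinct $17,178; Winslow District $11,865. Sum = $46,271.
Difference $46,270 − $46,271 = −$1 applied to largest assessed value (Meridian Township): Meridian Township becomes $17,227.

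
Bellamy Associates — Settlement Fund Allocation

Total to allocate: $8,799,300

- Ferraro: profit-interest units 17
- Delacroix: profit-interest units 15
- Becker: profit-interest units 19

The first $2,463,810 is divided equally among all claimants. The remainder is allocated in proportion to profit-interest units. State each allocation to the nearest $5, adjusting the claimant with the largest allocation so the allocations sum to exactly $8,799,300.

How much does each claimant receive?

Equal tier: $2,463,810 ÷ 3 = $821,270 apiece.
Remainder $6,335,490 by profit-interest units (total 51): Ferraro 2,111,830.00 → $2,111,830; Delacroix 1,863,379.41 → $1,863,380; Becker 2,360,280.59 → $2,360,280.
Totals: Ferraro $821,270 + $2,111,830 = $2,933,100; Delacroix $821,270 + $1,863,380 = $2,684,650; Becker $821,270 + $2,360,280 = $3,181,550.

Ferraro: $2,933,100 · Delacroix: $2,684,650 · Becker: $3,181,550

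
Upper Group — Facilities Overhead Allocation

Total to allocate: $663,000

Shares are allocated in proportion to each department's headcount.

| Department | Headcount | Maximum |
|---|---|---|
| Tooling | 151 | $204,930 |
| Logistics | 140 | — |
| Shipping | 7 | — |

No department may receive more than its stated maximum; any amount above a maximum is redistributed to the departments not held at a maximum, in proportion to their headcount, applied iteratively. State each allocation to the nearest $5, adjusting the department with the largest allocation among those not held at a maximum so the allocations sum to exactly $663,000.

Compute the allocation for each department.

Sum of headcount: 298.
Pro-rata shares before constraints: Tooling 335,949.66; Logistics 311,476.51; Shipping 15,573.83.
Held at cap: Tooling ($204,930); remaining pool $458,070 reallocated over remaining headcount 147.
Redistributed shares: Logistics 436,257.14 → $436,255; Shipping 21,812.86 → $21,815.

Tooling: $204,930 | Logistics: $436,255 | Shipping: $21,815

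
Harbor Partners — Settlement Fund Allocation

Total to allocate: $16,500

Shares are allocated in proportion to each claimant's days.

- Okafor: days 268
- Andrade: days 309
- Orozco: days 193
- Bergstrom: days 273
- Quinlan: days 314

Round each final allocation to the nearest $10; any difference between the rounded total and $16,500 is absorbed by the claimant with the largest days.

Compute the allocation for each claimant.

Okafor: $3,260; Andrade: $3,760; Orozco: $2,350; Bergstrom: $3,320; Quinlan: $3,810

Days total: 268 + 309 + 193 + 273 + 314 = 1,357.
Unrounded shares: Okafor 3,258.66; Andrade 3,757.18; Orozco 2,346.72; Bergstrom 3,319.45; Quinlan 3,817.98.
Rounded to nearest $10: Okafor $3,260; Andrade $3,760; Orozco $2,350; Bergstrom $3,320; Quinlan $3,820. Sum = $16,510.
Difference $16,500 − $16,510 = −$10 applied to largest days (Quinlan): Quinlan becomes $3,810.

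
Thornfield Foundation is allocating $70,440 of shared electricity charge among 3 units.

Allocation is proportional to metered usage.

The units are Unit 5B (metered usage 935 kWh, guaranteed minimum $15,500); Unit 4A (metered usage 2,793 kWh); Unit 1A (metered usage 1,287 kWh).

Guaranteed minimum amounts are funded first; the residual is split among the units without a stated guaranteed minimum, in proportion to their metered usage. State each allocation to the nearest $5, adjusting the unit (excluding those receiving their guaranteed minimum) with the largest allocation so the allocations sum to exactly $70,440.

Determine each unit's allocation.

Guaranteed amounts: Unit 5B $15,500. Residual $54,940.
Residual split over remaining metered usage 4,080: Unit 4A 37,609.66 → $37,610; Unit 1A 17,330.34 → $17,330.

Unit 5B: $15,500 · Unit 4A: $37,610 · Unit 1A: $17,330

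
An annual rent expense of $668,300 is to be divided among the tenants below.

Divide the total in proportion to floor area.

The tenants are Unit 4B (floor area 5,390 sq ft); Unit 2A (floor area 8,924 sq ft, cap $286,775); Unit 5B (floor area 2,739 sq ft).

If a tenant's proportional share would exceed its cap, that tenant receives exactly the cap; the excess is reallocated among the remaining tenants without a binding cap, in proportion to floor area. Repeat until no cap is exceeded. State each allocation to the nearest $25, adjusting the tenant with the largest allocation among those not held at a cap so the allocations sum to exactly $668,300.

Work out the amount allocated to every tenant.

Unit 4B: $252,975 | Unit 2A: $286,775 | Unit 5B: $128,550

Total floor area = 17,053.
Unconstrained shares: Unit 4B 211,231.87; Unit 2A 349,727.86; Unit 5B 107,340.27.
Held at cap: Unit 2A ($286,775); remaining pool $381,525 reallocated over remaining floor area 8,129.
Shares after redistribution: Unit 4B 252,973.27 → $252,975; Unit 5B 128,551.73 → $128,550.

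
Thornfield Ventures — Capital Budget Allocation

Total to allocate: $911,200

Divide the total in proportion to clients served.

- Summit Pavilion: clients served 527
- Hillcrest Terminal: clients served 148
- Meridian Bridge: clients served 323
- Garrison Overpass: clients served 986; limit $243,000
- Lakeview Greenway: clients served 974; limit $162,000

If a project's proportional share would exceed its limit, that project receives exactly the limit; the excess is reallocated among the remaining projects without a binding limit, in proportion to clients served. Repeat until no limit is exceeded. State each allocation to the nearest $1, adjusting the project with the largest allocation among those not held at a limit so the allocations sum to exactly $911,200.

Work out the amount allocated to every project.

Summit Pavilion: $267,302 | Hillcrest Terminal: $75,068 | Meridian Bridge: $163,830 | Garrison Overpass: $243,000 | Lakeview Greenway: $162,000

Sum of clients served: 2,958.
Unconstrained shares: Summit Pavilion 162,340.23; Hillcrest Terminal 45,590.80; Meridian Bridge 99,498.85; Garrison Overpass 303,733.33; Lakeview Greenway 300,036.78.
Cap binds for Garrison Overpass ($243,000), Lakeview Greenway ($162,000); residual $506,200 reallocated over remaining clients served 998.
Shares after redistribution: Summit Pavilion 267,302.00 → $267,302; Hillcrest Terminal 75,067.74 → $75,068; Meridian Bridge 163,830.26 → $163,830.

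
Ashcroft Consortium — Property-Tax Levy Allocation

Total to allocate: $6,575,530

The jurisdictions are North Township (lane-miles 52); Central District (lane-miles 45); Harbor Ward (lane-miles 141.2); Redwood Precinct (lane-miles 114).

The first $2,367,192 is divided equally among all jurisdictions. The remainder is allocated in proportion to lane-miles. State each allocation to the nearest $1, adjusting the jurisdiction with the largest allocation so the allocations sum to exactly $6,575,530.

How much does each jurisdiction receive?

Equal tier: $2,367,192 ÷ 4 = $591,798 apiece.
Remainder $4,208,338 by lane-miles (total 352.2): North Township 621,333.27 → $621,333; Central District 537,692.25 → $537,692; Harbor Ward 1,687,158.79 → $1,687,159; Redwood Precinct 1,362,153.70 → $1,362,154.
Totals: North Township $591,798 + $621,333 = $1,213,131; Central District $591,798 + $537,692 = $1,129,490; Harbor Ward $591,798 + $1,687,159 = $2,278,957; Redwood Precinct $591,798 + $1,362,154 = $1,953,952.

North Township: $1,213,131 | Central District: $1,129,490 | Harbor Ward: $2,278,957 | Redwood Precinct: $1,953,952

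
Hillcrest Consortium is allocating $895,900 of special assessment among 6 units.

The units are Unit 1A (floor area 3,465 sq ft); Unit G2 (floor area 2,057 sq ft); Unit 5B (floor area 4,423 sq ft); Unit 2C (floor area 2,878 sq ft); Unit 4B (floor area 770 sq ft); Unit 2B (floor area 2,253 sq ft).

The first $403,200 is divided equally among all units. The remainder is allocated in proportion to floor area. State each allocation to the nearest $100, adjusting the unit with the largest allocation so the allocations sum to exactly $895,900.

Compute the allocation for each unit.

Equal tier: $403,200 ÷ 6 = $67,200 apiece.
Remainder $492,700 by floor area (total 15,846): Unit 1A 107,737.32 → $107,700; Unit G2 63,958.34 → $64,000; Unit 5B 137,524.43 → $137,500; Unit 2C 89,485.71 → $89,500; Unit 4B 23,941.63 → $23,900; Unit 2B 70,052.57 → $70,100.
Totals: Unit 1A $67,200 + $107,700 = $174,900; Unit G2 $67,200 + $64,000 = $131,200; Unit 5B $67,200 + $137,500 = $204,700; Unit 2C $67,200 + $89,500 = $156,700; Unit 4B $67,200 + $23,900 = $91,100; Unit 2B $67,200 + $70,100 = $137,300.

Unit 1A: $174,900 | Unit G2: $131,200 | Unit 5B: $204,700 | Unit 2C: $156,700 | Unit 4B: $91,100 | Unit 2B: $137,300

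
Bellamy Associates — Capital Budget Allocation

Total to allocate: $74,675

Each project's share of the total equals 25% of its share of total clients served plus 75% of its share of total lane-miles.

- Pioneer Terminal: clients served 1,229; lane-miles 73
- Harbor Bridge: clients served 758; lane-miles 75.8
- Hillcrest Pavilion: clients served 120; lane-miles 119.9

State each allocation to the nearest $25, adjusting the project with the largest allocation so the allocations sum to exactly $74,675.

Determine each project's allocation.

Pioneer Terminal: $26,100; Harbor Bridge: $22,525; Hillcrest Pavilion: $26,050

Totals — clients served 2,107, lane-miles 268.7.
Blended shares (25% clients served + 75% lane-miles): Pioneer Terminal 0.3496; Harbor Bridge 0.3015; Hillcrest Pavilion 0.3489.
Pro-rata amounts: Pioneer Terminal 26,105.06; Harbor Bridge 22,515.45; Hillcrest Pavilion 26,054.49.
At nearest $25: Pioneer Terminal $26,100; Harbor Bridge $22,525; Hillcrest Pavilion $26,050. Sum = $74,675.
No rounding difference to absorb.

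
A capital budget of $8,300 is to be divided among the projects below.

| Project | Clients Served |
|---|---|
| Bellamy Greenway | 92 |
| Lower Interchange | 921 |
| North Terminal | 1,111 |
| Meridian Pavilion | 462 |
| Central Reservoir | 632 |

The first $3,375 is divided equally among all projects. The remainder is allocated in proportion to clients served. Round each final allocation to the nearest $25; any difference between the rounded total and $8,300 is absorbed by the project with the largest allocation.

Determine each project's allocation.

Bellamy Greenway: $825 | Lower Interchange: $2,075 | North Terminal: $2,375 | Meridian Pavilion: $1,375 | Central Reservoir: $1,650

First tranche $3,375 split equally: $675 each.
Remainder $4,925 by clients served (total 3,218): Bellamy Greenway 140.80 → $150; Lower Interchange 1,409.55 → $1,400; North Terminal 1,700.33 → $1,700; Meridian Pavilion 707.07 → $700; Central Reservoir 967.25 → $975.
Totals: Bellamy Greenway $675 + $150 = $825; Lower Interchange $675 + $1,400 = $2,075; North Terminal $675 + $1,700 = $2,375; Meridian Pavilion $675 + $700 = $1,375; Central Reservoir $675 + $975 = $1,650.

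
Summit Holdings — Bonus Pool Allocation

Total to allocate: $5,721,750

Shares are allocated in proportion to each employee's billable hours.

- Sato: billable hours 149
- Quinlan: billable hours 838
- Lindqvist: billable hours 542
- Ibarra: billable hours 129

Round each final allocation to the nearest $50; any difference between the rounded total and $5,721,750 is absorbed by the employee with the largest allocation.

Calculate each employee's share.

Sato: $514,200; Quinlan: $2,891,900; Lindqvist: $1,870,450; Ibarra: $445,200

Sum of billable hours: 1,658.
Proportional shares: Sato 149/1,658 × $5,721,750 = 514,198.28; Quinlan 838/1,658 × $5,721,750 = 2,891,933.96; Lindqvist 542/1,658 × $5,721,750 = 1,870,439.38; Ibarra 129/1,658 × $5,721,750 = 445,178.38.
Rounded to nearest $50: Sato $514,200; Quinlan $2,891,950; Lindqvist $1,870,450; Ibarra $445,200. Sum = $5,721,800.
Difference $5,721,750 − $5,721,800 = −$50 applied to largest allocation (Quinlan): Quinlan becomes $2,891,900.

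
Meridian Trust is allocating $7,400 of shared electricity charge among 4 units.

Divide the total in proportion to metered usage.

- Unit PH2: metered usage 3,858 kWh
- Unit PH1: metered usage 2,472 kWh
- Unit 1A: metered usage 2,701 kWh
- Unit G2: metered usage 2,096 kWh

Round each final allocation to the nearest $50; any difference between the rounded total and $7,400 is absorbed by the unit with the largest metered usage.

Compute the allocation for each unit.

Unit PH2: $2,550 | Unit PH1: $1,650 | Unit 1A: $1,800 | Unit G2: $1,400

Metered usage total: 3,858 + 2,472 + 2,701 + 2,096 = 11,127.
Pro-rata amounts: Unit PH2 2,565.76; Unit PH1 1,644.00; Unit 1A 1,796.30; Unit G2 1,393.94.
Rounded to nearest $50: Unit PH2 $2,550; Unit PH1 $1,650; Unit 1A $1,800; Unit G2 $1,400. Sum = $7,400.
Sum already equals the total — no adjustment.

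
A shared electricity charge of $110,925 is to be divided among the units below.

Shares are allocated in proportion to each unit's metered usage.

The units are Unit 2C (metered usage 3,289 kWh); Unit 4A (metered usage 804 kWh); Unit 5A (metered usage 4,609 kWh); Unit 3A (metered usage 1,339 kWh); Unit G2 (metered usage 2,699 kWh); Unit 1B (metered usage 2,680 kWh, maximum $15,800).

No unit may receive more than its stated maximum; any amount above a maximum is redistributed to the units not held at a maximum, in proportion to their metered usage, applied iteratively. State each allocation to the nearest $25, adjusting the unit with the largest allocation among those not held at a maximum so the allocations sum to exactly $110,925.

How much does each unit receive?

Metered usage total: 15,420.
Pro-rata shares before constraints: Unit 2C 23,659.68; Unit 4A 5,783.64; Unit 5A 33,155.21; Unit 3A 9,632.20; Unit G2 19,415.47; Unit 1B 19,278.79.
Capped: Unit 1B ($15,800); balance $95,125 reallocated over remaining metered usage 12,740.
Redistributed shares: Unit 2C 24,557.78 → $24,550; Unit 4A 6,003.18 → $6,000; Unit 5A 34,413.75 → $34,425; Unit 3A 9,997.83 → $10,000; Unit G2 20,152.46 → $20,150.

Unit 2C: $24,550 · Unit 4A: $6,000 · Unit 5A: $34,425 · Unit 3A: $10,000 · Unit G2: $20,150 · Unit 1B: $15,800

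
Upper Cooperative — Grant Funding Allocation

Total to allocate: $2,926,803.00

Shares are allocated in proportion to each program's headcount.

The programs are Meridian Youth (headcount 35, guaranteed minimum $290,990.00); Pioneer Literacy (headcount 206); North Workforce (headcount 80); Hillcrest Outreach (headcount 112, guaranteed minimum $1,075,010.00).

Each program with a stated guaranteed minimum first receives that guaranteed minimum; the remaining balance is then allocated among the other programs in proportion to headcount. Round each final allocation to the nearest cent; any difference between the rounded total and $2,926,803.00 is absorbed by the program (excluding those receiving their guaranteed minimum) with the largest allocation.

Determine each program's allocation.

Minimums first: Meridian Youth $290,990.00; Hillcrest Outreach $1,075,010.00. Balance $1,560,803.00.
Balance split over remaining headcount 286: Pioneer Literacy 1,124,214.7483 → $1,124,214.75; North Workforce 436,588.2517 → $436,588.25.

Meridian Youth: $290,990.00; Pioneer Literacy: $1,124,214.75; North Workforce: $436,588.25; Hillcrest Outreach: $1,075,010.00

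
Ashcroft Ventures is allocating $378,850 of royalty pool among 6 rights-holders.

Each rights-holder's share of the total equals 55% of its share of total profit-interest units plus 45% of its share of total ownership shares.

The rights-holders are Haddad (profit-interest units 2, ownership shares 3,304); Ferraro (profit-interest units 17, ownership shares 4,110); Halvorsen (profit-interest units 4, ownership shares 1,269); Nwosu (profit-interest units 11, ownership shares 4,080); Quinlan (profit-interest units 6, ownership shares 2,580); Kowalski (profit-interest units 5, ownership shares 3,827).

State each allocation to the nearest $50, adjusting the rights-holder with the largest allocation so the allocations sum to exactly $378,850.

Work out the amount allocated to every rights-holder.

Haddad: $38,650 | Ferraro: $115,250 | Halvorsen: $29,800 | Nwosu: $87,200 | Quinlan: $50,750 | Kowalski: $57,200

Totals — profit-interest units 45, ownership shares 19,170.
Combined weights (55% profit-interest units + 45% ownership shares): Haddad 0.1020; Ferraro 0.3043; Halvorsen 0.0787; Nwosu 0.2302; Quinlan 0.1339; Kowalski 0.1509.
Unrounded shares: Haddad 38,643.89; Ferraro 115,267.63; Halvorsen 29,807.02; Nwosu 87,218.50; Quinlan 50,726.77; Kowalski 57,186.19.
Rounded to nearest $50: Haddad $38,650; Ferraro $115,250; Halvorsen $29,800; Nwosu $87,200; Quinlan $50,750; Kowalski $57,200. Sum = $378,850.
Rounded total matches; no reconciliation needed.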